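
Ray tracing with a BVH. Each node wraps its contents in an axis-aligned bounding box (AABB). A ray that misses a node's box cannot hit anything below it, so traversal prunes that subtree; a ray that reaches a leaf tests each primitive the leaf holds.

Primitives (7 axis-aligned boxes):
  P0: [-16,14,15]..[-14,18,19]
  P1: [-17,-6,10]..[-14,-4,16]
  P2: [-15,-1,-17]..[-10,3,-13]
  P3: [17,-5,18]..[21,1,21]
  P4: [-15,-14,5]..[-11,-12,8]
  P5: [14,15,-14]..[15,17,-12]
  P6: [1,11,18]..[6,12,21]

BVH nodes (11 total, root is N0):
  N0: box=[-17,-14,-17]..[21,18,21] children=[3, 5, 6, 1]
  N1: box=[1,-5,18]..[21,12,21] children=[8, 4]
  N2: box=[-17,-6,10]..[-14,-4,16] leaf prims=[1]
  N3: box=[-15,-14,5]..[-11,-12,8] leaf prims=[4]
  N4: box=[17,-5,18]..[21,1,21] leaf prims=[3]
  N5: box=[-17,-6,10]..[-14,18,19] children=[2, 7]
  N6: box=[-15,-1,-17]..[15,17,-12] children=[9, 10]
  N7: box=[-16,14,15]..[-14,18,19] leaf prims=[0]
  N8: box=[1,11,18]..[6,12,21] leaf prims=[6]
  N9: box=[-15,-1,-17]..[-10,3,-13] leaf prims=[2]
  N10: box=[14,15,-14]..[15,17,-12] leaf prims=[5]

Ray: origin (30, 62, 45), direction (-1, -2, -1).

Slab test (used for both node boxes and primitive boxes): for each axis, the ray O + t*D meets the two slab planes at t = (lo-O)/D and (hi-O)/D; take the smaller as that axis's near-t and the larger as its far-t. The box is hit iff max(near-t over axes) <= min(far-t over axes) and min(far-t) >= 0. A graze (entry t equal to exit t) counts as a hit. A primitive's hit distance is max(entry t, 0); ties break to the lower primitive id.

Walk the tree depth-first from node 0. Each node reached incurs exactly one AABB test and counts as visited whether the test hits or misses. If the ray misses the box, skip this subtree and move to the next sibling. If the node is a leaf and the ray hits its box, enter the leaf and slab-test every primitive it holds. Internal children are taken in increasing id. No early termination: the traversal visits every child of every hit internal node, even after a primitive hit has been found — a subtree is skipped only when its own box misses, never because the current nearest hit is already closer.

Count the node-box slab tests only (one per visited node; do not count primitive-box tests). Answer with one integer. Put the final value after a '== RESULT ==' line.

Trace the traversal:
N0 x:[9,47] y:[22,38] z:[24,62] -> hit [24,38], descend [1, 3, 5, 6]
  N1 x:[9,29] y:[25,67/2] z:[24,27] -> hit [25,27], descend [4, 8]
    N4 x:[9,13] y:[61/2,67/2] z:[24,27] -> miss, prune
    N8 x:[24,29] y:[25,51/2] z:[24,27] -> hit [25,51/2] leaf, test {P6@t=25}
  N3 x:[41,45] y:[37,38] z:[37,40] -> miss, prune
  N5 x:[44,47] y:[22,34] z:[26,35] -> miss, prune
  N6 x:[15,45] y:[45/2,63/2] z:[57,62] -> miss, prune

7 AABB tests over nodes [0, 1, 4, 8, 3, 5, 6]; 1 leaf entered; closest P6.

== RESULT ==
7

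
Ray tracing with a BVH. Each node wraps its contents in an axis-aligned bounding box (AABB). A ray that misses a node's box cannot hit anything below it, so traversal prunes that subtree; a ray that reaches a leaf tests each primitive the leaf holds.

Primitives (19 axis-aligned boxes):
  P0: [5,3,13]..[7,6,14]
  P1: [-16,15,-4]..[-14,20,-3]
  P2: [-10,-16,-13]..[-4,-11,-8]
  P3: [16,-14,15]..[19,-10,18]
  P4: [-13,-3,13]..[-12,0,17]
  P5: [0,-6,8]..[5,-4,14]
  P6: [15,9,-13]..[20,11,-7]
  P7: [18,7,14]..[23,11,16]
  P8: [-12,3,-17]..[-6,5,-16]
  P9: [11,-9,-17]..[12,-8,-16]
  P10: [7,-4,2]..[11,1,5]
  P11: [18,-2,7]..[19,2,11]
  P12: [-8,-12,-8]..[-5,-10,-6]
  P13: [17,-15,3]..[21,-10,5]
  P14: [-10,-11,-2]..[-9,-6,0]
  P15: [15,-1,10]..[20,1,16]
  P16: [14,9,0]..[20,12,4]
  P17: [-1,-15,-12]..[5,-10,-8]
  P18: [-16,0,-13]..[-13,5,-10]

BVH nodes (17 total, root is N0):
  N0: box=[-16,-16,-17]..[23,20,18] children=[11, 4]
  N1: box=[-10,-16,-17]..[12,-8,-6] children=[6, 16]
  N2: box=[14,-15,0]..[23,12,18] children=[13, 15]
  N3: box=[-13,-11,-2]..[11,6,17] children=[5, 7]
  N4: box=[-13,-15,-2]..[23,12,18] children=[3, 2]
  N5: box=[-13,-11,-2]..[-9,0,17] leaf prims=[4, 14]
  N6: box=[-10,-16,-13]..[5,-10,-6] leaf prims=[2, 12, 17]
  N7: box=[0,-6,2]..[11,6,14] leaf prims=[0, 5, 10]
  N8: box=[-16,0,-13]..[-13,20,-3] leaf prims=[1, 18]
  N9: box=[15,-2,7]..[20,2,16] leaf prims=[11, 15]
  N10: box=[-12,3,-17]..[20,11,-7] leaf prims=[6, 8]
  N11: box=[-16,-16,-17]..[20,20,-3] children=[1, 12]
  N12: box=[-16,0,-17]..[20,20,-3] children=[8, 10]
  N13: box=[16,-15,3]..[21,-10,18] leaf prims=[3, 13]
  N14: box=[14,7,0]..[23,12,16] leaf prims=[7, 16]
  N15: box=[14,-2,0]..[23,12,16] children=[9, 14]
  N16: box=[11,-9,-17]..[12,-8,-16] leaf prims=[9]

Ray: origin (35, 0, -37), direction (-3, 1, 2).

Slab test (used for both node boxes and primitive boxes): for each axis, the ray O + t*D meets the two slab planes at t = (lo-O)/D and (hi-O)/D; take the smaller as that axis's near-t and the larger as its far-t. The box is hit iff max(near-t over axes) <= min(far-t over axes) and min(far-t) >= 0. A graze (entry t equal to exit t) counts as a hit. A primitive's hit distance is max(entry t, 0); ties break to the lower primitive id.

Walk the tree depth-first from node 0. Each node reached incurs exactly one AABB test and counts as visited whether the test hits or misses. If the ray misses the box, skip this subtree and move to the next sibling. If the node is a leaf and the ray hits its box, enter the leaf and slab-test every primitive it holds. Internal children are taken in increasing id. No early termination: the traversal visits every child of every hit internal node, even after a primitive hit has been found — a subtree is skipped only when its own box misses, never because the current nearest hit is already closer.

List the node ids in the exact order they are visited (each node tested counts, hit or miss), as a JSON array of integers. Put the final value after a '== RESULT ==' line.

Traverse from the root:
N0 x:[4,17] y:[-16,20] z:[10,55/2] -> hit [10,17], descend [4, 11]
  N4 x:[4,16] y:[-15,12] z:[35/2,55/2] -> miss, prune
  N11 x:[5,17] y:[-16,20] z:[10,17] -> hit [10,17], descend [1, 12]
    N1 x:[23/3,15] y:[-16,-8] z:[10,31/2] -> miss, prune
    N12 x:[5,17] y:[0,20] z:[10,17] -> hit [10,17], descend [8, 10]
      N8 x:[16,17] y:[0,20] z:[12,17] -> hit [16,17] leaf, test {P1@t=33/2, P18(miss)}
      N10 x:[5,47/3] y:[3,11] z:[10,15] -> hit [10,11] leaf, test {P6(miss), P8(miss)}

7 AABB tests over nodes [0, 4, 11, 1, 12, 8, 10]; 2 leaves entered; closest P1.

== RESULT ==
[0, 4, 11, 1, 12, 8, 10]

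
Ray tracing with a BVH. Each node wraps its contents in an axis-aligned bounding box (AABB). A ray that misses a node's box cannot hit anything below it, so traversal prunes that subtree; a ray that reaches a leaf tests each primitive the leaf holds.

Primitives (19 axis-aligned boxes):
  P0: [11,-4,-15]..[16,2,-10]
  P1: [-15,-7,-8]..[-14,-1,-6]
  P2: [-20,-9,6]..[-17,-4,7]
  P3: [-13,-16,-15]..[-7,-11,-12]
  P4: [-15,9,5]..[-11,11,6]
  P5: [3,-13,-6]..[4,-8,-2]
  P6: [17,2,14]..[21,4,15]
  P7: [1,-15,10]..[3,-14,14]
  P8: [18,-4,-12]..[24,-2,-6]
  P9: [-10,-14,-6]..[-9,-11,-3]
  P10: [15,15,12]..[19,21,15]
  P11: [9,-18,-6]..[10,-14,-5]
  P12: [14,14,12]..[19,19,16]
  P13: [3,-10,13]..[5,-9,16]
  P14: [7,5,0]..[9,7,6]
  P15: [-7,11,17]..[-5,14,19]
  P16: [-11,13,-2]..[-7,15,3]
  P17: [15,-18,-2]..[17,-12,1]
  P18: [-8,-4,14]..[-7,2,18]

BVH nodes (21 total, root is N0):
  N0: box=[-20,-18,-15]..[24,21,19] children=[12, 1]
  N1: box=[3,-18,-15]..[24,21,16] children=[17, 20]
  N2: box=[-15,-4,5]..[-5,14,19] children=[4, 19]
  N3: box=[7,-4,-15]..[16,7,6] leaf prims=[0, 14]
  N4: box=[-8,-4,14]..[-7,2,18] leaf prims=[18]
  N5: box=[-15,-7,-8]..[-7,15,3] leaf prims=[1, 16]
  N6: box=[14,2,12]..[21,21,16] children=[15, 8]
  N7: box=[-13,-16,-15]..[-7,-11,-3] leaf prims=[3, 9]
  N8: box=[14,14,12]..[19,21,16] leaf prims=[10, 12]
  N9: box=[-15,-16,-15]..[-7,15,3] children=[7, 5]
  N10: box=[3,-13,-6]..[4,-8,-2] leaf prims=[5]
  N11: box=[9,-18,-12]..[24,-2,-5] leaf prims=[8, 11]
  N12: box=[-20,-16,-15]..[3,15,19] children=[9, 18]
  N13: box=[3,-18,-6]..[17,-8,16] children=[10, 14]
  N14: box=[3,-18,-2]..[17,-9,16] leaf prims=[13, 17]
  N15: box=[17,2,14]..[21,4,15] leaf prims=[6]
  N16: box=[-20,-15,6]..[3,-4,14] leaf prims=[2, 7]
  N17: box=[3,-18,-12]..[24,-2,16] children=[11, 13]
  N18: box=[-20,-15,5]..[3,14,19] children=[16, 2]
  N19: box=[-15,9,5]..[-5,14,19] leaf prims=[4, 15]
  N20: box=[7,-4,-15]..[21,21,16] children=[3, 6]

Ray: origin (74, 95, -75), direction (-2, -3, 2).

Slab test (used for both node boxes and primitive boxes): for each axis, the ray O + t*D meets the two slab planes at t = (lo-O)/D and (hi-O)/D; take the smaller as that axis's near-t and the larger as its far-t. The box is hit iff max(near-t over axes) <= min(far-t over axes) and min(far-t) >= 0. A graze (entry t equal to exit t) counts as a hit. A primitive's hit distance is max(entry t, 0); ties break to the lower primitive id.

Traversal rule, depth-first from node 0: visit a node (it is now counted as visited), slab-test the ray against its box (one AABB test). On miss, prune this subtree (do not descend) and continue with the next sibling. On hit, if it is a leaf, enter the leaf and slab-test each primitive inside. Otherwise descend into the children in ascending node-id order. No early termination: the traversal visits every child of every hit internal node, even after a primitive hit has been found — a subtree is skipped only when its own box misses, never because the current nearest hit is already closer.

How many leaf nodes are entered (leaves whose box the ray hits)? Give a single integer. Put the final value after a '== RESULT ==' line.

Traverse from the root:
N0 x:[25,47] y:[74/3,113/3] z:[30,47] -> hit [30,113/3], descend [1, 12]
  N1 x:[25,71/2] y:[74/3,113/3] z:[30,91/2] -> hit [30,71/2], descend [17, 20]
    N17 x:[25,71/2] y:[97/3,113/3] z:[63/2,91/2] -> hit [97/3,71/2], descend [11, 13]
      N11 x:[25,65/2] y:[97/3,113/3] z:[63/2,35] -> hit [97/3,65/2] leaf, test {P8(miss), P11(miss)}
      N13 x:[57/2,71/2] y:[103/3,113/3] z:[69/2,91/2] -> hit [69/2,71/2], descend [10, 14]
        N10 x:[35,71/2] y:[103/3,36] z:[69/2,73/2] -> hit [35,71/2] leaf, test {P5@t=35}
        N14 x:[57/2,71/2] y:[104/3,113/3] z:[73/2,91/2] -> miss, prune
    N20 x:[53/2,67/2] y:[74/3,33] z:[30,91/2] -> hit [30,33], descend [3, 6]
      N3 x:[29,67/2] y:[88/3,33] z:[30,81/2] -> hit [30,33] leaf, test {P0@t=31, P14(miss)}
      N6 x:[53/2,30] y:[74/3,31] z:[87/2,91/2] -> miss, prune
  N12 x:[71/2,47] y:[80/3,37] z:[30,47] -> hit [71/2,37], descend [9, 18]
    N9 x:[81/2,89/2] y:[80/3,37] z:[30,39] -> miss, prune
    N18 x:[71/2,47] y:[27,110/3] z:[40,47] -> miss, prune

Summary -> nodes [0, 1, 17, 11, 13, 10, 14, 20, 3, 6, 12, 9, 18]; box-tests=13; leaf-entries=3; first=P0

== RESULT ==
3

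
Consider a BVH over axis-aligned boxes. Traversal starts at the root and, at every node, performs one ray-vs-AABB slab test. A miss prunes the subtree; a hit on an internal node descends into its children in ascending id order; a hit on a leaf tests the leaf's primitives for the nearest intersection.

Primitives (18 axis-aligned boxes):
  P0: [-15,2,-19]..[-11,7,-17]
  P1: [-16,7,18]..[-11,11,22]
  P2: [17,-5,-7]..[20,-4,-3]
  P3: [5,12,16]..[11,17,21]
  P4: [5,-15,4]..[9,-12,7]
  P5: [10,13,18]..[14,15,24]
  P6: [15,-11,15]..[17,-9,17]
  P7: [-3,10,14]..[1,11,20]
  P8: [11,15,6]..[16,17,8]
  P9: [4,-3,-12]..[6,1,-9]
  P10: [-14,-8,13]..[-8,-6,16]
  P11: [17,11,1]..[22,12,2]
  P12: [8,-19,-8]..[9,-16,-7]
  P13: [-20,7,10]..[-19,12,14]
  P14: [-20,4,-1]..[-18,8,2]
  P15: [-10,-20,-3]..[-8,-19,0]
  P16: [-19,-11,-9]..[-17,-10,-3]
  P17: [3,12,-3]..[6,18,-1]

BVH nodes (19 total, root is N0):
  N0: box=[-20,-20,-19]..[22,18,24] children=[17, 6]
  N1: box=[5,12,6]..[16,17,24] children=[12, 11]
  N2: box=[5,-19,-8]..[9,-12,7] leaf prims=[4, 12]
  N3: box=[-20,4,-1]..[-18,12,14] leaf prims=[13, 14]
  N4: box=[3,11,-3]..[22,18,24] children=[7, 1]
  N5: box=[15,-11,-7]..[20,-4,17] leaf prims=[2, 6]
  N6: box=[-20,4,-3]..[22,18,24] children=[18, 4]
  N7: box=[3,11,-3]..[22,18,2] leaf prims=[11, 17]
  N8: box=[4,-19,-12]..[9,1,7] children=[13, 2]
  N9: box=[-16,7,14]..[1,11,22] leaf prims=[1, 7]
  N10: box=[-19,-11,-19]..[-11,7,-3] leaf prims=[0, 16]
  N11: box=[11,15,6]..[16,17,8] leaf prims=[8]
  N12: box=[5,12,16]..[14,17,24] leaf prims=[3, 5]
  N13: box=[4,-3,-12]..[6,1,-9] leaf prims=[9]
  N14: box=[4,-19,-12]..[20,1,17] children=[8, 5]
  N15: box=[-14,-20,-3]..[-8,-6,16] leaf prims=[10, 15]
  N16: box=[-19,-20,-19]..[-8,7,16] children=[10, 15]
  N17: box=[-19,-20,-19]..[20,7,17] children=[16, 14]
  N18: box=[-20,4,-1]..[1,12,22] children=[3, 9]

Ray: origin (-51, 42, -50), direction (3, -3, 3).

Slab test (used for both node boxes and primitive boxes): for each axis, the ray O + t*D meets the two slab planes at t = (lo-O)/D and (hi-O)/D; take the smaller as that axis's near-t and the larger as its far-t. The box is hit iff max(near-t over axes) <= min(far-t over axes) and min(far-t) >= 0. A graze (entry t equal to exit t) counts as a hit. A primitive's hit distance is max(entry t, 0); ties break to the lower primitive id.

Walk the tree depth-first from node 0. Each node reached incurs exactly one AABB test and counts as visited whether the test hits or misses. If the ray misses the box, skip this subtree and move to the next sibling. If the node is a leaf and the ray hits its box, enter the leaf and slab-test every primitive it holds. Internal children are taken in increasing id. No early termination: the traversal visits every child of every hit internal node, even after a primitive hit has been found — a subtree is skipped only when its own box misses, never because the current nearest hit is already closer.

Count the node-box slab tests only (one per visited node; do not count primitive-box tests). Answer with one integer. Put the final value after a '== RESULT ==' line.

Trace the traversal:
N0 x:[31/3,73/3] y:[8,62/3] z:[31/3,74/3] -> hit [31/3,62/3], descend [6, 17]
  N6 x:[31/3,73/3] y:[8,38/3] z:[47/3,74/3] -> miss, prune
  N17 x:[32/3,71/3] y:[35/3,62/3] z:[31/3,67/3] -> hit [35/3,62/3], descend [14, 16]
    N14 x:[55/3,71/3] y:[41/3,61/3] z:[38/3,67/3] -> hit [55/3,61/3], descend [5, 8]
      N5 x:[22,71/3] y:[46/3,53/3] z:[43/3,67/3] -> miss, prune
      N8 x:[55/3,20] y:[41/3,61/3] z:[38/3,19] -> hit [55/3,19], descend [2, 13]
        N2 x:[56/3,20] y:[18,61/3] z:[14,19] -> hit [56/3,19] leaf, test {P4@t=56/3, P12(miss)}
        N13 x:[55/3,19] y:[41/3,15] z:[38/3,41/3] -> miss, prune
    N16 x:[32/3,43/3] y:[35/3,62/3] z:[31/3,22] -> hit [35/3,43/3], descend [10, 15]
      N10 x:[32/3,40/3] y:[35/3,53/3] z:[31/3,47/3] -> hit [35/3,40/3] leaf, test {P0(miss), P16(miss)}
      N15 x:[37/3,43/3] y:[16,62/3] z:[47/3,22] -> miss, prune

11 AABB tests over nodes [0, 6, 17, 14, 5, 8, 2, 13, 16, 10, 15]; 2 leaves entered; closest P4.

== RESULT ==
11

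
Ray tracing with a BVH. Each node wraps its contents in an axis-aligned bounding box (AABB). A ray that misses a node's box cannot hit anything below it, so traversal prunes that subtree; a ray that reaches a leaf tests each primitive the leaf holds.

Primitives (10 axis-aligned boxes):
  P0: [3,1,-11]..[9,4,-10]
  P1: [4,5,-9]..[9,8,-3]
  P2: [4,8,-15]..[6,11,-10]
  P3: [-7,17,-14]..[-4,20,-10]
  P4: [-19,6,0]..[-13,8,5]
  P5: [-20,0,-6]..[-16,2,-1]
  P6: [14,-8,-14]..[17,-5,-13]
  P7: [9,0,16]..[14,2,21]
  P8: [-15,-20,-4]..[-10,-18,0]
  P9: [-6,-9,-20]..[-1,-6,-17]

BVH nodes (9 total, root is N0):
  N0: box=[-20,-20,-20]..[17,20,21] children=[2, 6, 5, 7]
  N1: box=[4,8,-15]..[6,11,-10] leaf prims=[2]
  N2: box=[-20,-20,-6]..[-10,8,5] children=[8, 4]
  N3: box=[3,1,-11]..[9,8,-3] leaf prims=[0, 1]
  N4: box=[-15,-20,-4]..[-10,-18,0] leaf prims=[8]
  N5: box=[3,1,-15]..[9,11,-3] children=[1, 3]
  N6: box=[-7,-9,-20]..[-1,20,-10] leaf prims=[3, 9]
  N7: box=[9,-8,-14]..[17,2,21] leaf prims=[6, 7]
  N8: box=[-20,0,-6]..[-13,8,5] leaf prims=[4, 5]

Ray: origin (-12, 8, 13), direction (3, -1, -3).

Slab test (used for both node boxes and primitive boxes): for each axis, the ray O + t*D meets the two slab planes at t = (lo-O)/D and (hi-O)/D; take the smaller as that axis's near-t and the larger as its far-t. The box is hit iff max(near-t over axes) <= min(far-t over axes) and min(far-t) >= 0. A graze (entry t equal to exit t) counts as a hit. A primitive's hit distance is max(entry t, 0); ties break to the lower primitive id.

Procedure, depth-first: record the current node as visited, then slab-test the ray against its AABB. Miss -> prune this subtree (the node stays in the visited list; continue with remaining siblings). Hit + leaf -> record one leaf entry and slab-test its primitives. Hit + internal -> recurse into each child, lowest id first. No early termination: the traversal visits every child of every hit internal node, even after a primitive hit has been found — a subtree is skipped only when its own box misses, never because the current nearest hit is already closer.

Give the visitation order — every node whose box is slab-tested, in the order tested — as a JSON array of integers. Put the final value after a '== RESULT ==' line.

Trace the traversal:
N0 x:[-8/3,29/3] y:[-12,28] z:[-8/3,11] -> hit [-8/3,29/3], descend [2, 5, 6, 7]
  N2 x:[-8/3,2/3] y:[0,28] z:[8/3,19/3] -> miss, prune
  N5 x:[5,7] y:[-3,7] z:[16/3,28/3] -> hit [16/3,7], descend [1, 3]
    N1 x:[16/3,6] y:[-3,0] z:[23/3,28/3] -> miss, prune
    N3 x:[5,7] y:[0,7] z:[16/3,8] -> hit [16/3,7] leaf, test {P0(miss), P1(miss)}
  N6 x:[5/3,11/3] y:[-12,17] z:[23/3,11] -> miss, prune
  N7 x:[7,29/3] y:[6,16] z:[-8/3,9] -> hit [7,9] leaf, test {P6(miss), P7(miss)}

7 AABB tests over nodes [0, 2, 5, 1, 3, 6, 7]; 2 leaves entered; closest miss.

== RESULT ==
[0, 2, 5, 1, 3, 6, 7]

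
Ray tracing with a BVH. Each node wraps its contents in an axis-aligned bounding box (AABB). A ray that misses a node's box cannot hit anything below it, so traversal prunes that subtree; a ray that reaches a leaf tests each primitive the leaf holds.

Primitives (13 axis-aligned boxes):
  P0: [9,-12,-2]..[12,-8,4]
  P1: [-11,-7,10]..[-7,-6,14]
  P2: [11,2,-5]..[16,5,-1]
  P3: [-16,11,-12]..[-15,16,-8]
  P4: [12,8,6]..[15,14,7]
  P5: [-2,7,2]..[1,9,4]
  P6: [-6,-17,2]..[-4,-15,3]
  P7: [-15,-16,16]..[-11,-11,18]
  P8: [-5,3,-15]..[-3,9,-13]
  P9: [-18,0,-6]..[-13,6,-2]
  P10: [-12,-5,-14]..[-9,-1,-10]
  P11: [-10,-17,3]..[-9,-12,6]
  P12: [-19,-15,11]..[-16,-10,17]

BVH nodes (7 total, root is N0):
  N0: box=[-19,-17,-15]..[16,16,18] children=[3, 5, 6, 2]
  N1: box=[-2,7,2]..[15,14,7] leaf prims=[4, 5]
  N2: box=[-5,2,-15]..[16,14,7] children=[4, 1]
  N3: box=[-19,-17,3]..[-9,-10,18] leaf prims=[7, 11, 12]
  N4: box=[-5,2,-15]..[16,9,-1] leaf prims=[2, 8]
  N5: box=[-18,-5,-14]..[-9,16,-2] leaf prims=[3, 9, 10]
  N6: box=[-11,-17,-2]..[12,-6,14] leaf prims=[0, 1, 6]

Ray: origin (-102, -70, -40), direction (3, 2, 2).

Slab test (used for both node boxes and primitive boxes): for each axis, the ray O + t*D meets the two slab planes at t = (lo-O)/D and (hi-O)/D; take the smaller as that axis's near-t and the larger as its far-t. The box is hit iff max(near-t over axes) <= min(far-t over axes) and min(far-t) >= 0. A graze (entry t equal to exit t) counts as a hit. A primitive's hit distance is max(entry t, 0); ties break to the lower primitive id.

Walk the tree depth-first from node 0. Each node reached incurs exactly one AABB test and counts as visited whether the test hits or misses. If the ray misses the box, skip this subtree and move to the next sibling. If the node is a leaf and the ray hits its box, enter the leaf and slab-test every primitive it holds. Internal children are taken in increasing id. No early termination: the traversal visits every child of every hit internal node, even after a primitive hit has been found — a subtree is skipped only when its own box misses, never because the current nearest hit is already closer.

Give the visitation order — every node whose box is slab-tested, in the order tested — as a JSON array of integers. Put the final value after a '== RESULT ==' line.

Walk:
N0 x:[83/3,118/3] y:[53/2,43] z:[25/2,29] -> hit [83/3,29], descend [2, 3, 5, 6]
  N2 x:[97/3,118/3] y:[36,42] z:[25/2,47/2] -> miss, prune
  N3 x:[83/3,31] y:[53/2,30] z:[43/2,29] -> hit [83/3,29] leaf, test {P7@t=29, P11(miss), P12@t=83/3}
  N5 x:[28,31] y:[65/2,43] z:[13,19] -> miss, prune
  N6 x:[91/3,38] y:[53/2,32] z:[19,27] -> miss, prune

5 AABB tests over nodes [0, 2, 3, 5, 6]; 1 leaf entered; closest P12.

== RESULT ==
[0, 2, 3, 5, 6]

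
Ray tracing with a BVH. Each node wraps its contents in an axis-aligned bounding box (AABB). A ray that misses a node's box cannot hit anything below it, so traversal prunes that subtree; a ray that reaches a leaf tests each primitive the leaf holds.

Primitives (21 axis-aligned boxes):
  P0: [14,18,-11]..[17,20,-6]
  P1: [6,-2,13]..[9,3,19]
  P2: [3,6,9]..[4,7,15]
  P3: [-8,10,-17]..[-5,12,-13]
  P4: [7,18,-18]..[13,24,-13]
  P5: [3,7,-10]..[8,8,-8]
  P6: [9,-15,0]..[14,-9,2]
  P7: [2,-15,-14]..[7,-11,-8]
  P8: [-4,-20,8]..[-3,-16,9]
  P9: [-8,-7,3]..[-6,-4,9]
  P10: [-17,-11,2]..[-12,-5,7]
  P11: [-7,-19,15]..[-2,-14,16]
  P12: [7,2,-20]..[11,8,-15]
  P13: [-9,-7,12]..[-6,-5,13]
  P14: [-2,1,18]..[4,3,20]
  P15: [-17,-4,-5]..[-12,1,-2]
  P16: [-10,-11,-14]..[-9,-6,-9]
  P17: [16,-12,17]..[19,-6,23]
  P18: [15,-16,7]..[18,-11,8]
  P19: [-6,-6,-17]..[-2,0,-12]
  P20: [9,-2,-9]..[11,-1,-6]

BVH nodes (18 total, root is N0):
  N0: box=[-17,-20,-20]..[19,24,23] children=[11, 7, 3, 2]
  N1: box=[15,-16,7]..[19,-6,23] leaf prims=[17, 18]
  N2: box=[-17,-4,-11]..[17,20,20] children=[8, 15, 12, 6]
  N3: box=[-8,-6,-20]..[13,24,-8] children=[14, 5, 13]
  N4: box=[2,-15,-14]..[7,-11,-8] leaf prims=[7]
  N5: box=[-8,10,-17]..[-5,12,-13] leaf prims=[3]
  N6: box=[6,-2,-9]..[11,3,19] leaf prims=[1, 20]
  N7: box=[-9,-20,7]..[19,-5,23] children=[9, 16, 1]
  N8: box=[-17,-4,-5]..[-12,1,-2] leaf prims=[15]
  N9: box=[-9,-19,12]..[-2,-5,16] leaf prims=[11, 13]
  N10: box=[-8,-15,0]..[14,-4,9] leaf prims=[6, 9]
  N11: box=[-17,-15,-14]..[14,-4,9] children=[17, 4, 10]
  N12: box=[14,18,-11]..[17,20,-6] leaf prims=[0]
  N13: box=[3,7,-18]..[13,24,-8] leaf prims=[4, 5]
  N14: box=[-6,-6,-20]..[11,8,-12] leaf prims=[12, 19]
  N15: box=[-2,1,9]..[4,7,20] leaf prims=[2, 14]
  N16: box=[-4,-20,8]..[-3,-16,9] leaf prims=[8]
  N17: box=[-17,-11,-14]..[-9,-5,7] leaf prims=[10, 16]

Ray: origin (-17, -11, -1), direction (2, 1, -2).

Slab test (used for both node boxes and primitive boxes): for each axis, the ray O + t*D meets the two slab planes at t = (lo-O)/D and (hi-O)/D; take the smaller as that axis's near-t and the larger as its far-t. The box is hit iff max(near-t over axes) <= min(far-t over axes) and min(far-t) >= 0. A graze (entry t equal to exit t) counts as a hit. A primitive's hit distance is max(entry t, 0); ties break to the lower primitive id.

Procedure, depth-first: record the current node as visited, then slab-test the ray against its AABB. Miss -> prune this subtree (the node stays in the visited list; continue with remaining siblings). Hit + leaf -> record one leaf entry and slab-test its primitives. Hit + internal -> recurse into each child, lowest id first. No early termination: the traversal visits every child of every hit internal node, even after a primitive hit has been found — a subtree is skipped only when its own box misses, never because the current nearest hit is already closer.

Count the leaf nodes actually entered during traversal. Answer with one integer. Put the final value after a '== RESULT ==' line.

Traverse from the root:
N0 x:[0,18] y:[-9,35] z:[-12,19/2] -> hit [0,19/2], descend [2, 3, 7, 11]
  N2 x:[0,17] y:[7,31] z:[-21/2,5] -> miss, prune
  N3 x:[9/2,15] y:[5,35] z:[7/2,19/2] -> hit [5,19/2], descend [5, 13, 14]
    N5 x:[9/2,6] y:[21,23] z:[6,8] -> miss, prune
    N13 x:[10,15] y:[18,35] z:[7/2,17/2] -> miss, prune
    N14 x:[11/2,14] y:[5,19] z:[11/2,19/2] -> hit [11/2,19/2] leaf, test {P12(miss), P19@t=11/2}
  N7 x:[4,18] y:[-9,6] z:[-12,-4] -> miss, prune
  N11 x:[0,31/2] y:[-4,7] z:[-5,13/2] -> hit [0,13/2], descend [4, 10, 17]
    N4 x:[19/2,12] y:[-4,0] z:[7/2,13/2] -> miss, prune
    N10 x:[9/2,31/2] y:[-4,7] z:[-5,-1/2] -> miss, prune
    N17 x:[0,4] y:[0,6] z:[-4,13/2] -> hit [0,4] leaf, test {P10(miss), P16@t=4}

Summary -> nodes [0, 2, 3, 5, 13, 14, 7, 11, 4, 10, 17]; box-tests=11; leaf-entries=2; first=P16

== RESULT ==
2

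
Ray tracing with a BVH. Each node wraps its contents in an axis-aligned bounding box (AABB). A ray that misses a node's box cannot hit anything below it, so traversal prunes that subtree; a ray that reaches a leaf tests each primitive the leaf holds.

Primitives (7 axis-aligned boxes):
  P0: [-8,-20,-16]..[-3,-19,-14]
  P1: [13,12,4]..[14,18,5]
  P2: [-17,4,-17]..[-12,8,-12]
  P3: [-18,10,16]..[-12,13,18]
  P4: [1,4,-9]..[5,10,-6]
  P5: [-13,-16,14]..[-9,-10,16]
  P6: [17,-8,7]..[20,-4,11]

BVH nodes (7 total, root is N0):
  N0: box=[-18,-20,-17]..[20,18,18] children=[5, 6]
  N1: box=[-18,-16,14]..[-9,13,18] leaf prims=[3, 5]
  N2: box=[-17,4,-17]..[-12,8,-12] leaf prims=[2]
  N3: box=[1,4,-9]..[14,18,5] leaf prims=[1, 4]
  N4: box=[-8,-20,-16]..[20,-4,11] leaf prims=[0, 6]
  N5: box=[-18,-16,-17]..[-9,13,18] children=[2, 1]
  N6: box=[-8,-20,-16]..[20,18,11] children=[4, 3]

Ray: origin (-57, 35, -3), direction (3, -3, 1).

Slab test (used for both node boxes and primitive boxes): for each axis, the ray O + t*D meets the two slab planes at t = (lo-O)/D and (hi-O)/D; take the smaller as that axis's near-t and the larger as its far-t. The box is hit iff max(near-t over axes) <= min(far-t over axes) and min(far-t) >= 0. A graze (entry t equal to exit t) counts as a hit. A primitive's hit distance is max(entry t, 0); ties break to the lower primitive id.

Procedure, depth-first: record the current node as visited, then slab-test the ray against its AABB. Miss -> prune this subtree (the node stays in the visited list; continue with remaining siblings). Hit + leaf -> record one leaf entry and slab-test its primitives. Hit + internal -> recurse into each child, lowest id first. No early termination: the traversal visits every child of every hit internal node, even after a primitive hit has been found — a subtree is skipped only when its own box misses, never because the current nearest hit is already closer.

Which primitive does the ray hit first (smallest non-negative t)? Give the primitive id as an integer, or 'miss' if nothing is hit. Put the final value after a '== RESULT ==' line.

Trace the traversal:
N0 x:[13,77/3] y:[17/3,55/3] z:[-14,21] -> hit [13,55/3], descend [5, 6]
  N5 x:[13,16] y:[22/3,17] z:[-14,21] -> hit [13,16], descend [1, 2]
    N1 x:[13,16] y:[22/3,17] z:[17,21] -> miss, prune
    N2 x:[40/3,15] y:[9,31/3] z:[-14,-9] -> miss, prune
  N6 x:[49/3,77/3] y:[17/3,55/3] z:[-13,14] -> miss, prune

order=[0, 5, 1, 2, 6]  |boxes|=5  |leaves|=0  hit=miss

== RESULT ==
miss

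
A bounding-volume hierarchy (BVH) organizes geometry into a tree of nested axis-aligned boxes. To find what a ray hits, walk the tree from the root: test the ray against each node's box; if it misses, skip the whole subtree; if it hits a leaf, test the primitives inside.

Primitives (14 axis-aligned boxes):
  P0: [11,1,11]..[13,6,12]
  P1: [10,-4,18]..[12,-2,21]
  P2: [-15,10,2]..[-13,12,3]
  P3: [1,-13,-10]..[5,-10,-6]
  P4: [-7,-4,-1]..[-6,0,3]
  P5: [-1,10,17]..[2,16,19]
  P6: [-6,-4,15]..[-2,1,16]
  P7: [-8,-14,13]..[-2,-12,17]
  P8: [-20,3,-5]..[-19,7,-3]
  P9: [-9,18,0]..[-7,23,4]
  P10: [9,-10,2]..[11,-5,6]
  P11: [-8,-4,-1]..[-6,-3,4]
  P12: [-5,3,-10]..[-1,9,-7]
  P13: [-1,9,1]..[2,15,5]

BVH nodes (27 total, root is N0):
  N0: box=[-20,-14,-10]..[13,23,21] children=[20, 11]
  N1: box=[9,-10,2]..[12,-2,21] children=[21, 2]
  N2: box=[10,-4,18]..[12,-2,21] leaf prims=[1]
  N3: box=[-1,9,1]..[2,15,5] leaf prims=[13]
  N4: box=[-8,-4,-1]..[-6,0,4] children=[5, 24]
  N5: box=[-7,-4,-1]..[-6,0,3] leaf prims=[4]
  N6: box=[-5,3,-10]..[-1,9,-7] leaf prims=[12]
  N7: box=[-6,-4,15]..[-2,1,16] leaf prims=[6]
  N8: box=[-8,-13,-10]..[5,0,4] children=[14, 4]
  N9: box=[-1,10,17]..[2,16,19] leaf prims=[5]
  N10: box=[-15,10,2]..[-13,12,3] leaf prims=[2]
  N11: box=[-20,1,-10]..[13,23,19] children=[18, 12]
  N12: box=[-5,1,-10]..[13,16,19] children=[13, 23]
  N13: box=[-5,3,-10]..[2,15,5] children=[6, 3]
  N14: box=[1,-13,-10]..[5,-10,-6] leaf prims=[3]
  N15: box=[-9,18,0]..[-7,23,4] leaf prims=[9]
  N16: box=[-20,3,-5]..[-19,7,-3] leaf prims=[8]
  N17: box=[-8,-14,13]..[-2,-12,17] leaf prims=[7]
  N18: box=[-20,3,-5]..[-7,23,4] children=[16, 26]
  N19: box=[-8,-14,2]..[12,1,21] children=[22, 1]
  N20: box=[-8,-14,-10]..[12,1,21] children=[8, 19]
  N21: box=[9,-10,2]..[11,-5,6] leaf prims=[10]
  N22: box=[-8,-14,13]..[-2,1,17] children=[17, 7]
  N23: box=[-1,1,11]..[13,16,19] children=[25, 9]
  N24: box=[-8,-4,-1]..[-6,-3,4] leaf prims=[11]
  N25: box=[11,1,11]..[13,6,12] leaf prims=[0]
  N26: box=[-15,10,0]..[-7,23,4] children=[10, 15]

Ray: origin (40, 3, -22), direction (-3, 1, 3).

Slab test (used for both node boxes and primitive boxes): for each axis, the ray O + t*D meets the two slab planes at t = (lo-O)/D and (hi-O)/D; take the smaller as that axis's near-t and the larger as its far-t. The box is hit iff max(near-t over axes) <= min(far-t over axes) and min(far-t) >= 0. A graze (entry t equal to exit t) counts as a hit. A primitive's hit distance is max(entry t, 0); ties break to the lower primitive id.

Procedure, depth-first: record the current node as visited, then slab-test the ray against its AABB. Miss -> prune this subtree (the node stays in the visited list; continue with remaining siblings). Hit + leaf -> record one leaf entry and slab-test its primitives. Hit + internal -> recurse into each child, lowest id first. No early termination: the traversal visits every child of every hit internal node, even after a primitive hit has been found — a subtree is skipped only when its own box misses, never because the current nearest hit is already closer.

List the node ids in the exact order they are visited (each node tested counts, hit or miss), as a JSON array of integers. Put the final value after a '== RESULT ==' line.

Walk:
N0 x:[9,20] y:[-17,20] z:[4,43/3] -> hit [9,43/3], descend [11, 20]
  N11 x:[9,20] y:[-2,20] z:[4,41/3] -> hit [9,41/3], descend [12, 18]
    N12 x:[9,15] y:[-2,13] z:[4,41/3] -> hit [9,13], descend [13, 23]
      N13 x:[38/3,15] y:[0,12] z:[4,9] -> miss, prune
      N23 x:[9,41/3] y:[-2,13] z:[11,41/3] -> hit [11,13], descend [9, 25]
        N9 x:[38/3,41/3] y:[7,13] z:[13,41/3] -> hit [13,13] leaf, test {P5@t=13}
        N25 x:[9,29/3] y:[-2,3] z:[11,34/3] -> miss, prune
    N18 x:[47/3,20] y:[0,20] z:[17/3,26/3] -> miss, prune
  N20 x:[28/3,16] y:[-17,-2] z:[4,43/3] -> miss, prune

order=[0, 11, 12, 13, 23, 9, 25, 18, 20]  |boxes|=9  |leaves|=1  hit=P5

== RESULT ==
[0, 11, 12, 13, 23, 9, 25, 18, 20]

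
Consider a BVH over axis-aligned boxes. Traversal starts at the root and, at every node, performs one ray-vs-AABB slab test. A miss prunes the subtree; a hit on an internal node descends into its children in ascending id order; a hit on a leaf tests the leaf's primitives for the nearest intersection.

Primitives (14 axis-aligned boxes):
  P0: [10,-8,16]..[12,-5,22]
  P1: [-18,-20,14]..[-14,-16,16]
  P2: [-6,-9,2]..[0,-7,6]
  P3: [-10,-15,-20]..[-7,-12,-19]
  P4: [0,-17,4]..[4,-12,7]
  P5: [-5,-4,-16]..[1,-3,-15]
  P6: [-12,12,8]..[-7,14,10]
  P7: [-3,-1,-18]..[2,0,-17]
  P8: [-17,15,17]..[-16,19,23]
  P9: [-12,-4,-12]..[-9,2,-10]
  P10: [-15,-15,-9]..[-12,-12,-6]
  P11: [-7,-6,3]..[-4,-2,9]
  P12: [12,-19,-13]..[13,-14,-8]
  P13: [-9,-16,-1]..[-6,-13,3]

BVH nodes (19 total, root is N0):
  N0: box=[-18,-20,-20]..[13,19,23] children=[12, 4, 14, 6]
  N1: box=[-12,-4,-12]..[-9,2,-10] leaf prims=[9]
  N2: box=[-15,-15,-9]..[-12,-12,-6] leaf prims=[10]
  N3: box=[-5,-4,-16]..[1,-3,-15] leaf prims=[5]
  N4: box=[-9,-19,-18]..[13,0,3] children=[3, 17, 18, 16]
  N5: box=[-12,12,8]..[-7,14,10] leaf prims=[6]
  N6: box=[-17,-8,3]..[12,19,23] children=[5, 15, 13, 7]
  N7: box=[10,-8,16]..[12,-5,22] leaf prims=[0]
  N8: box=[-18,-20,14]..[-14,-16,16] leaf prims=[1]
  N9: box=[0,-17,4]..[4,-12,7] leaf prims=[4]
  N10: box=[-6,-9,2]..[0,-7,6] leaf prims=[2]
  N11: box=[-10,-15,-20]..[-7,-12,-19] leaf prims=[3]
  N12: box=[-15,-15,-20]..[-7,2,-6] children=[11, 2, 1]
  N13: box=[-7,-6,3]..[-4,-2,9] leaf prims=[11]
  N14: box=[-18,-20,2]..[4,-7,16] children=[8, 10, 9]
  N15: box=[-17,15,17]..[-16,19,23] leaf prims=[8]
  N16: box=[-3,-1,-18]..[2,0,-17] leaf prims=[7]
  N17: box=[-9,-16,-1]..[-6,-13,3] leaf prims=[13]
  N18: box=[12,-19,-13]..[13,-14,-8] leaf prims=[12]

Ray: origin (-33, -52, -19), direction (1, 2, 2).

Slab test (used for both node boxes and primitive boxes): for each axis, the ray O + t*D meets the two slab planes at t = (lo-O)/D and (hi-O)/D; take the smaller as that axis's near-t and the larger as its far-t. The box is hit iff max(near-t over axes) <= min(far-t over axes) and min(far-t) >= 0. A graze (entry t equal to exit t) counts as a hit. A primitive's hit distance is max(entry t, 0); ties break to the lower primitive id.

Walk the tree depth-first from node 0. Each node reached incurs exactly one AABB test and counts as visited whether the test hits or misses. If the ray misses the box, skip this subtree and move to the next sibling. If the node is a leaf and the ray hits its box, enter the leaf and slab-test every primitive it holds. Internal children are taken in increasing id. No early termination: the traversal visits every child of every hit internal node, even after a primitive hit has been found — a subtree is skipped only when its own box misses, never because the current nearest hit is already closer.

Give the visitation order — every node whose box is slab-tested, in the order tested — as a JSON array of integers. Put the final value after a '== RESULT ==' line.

Walk:
N0 x:[15,46] y:[16,71/2] z:[-1/2,21] -> hit [16,21], descend [4, 6, 12, 14]
  N4 x:[24,46] y:[33/2,26] z:[1/2,11] -> miss, prune
  N6 x:[16,45] y:[22,71/2] z:[11,21] -> miss, prune
  N12 x:[18,26] y:[37/2,27] z:[-1/2,13/2] -> miss, prune
  N14 x:[15,37] y:[16,45/2] z:[21/2,35/2] -> hit [16,35/2], descend [8, 9, 10]
    N8 x:[15,19] y:[16,18] z:[33/2,35/2] -> hit [33/2,35/2] leaf, test {P1@t=33/2}
    N9 x:[33,37] y:[35/2,20] z:[23/2,13] -> miss, prune
    N10 x:[27,33] y:[43/2,45/2] z:[21/2,25/2] -> miss, prune

Summary -> nodes [0, 4, 6, 12, 14, 8, 9, 10]; box-tests=8; leaf-entries=1; first=P1

== RESULT ==
[0, 4, 6, 12, 14, 8, 9, 10]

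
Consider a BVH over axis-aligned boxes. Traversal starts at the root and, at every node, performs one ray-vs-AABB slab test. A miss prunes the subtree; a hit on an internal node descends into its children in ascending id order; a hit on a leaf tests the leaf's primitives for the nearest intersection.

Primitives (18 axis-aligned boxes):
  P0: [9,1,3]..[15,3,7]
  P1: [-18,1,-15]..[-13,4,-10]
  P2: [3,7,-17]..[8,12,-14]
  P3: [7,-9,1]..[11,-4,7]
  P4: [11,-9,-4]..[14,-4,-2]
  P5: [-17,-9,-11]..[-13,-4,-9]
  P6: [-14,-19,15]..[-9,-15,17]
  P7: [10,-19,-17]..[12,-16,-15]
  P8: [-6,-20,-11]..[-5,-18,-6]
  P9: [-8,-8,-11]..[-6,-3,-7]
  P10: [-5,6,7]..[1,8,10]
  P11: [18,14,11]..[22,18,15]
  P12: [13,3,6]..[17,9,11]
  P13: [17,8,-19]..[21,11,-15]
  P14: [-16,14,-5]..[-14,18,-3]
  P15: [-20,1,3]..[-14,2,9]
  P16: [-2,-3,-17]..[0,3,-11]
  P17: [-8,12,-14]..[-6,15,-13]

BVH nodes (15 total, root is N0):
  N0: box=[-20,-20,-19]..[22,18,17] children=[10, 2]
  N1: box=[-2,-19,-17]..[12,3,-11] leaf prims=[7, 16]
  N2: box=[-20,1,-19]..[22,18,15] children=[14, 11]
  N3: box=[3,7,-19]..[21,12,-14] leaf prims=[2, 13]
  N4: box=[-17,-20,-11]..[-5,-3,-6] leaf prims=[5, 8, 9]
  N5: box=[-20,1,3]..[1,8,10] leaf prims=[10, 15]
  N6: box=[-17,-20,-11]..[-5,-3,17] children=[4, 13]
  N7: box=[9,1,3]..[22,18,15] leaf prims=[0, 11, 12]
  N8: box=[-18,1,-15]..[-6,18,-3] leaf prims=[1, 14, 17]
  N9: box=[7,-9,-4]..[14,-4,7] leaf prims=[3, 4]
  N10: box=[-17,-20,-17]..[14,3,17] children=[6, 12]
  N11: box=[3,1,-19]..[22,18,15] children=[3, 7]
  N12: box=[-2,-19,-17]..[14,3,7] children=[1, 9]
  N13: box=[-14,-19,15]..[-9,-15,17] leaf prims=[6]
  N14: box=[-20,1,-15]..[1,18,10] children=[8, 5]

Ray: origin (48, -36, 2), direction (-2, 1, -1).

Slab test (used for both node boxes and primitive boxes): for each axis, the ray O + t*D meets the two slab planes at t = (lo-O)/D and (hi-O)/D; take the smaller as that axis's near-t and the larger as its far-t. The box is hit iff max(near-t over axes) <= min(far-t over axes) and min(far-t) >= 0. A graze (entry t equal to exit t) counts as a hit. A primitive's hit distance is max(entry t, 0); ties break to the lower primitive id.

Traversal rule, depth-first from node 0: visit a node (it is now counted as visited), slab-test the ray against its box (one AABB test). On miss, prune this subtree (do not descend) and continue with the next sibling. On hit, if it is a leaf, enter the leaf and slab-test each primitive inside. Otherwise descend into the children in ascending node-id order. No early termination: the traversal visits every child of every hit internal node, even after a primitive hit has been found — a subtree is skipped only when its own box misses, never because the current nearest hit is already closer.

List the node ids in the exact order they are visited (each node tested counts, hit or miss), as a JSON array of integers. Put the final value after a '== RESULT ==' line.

Walk:
N0 x:[13,34] y:[16,54] z:[-15,21] -> hit [16,21], descend [2, 10]
  N2 x:[13,34] y:[37,54] z:[-13,21] -> miss, prune
  N10 x:[17,65/2] y:[16,39] z:[-15,19] -> hit [17,19], descend [6, 12]
    N6 x:[53/2,65/2] y:[16,33] z:[-15,13] -> miss, prune
    N12 x:[17,25] y:[17,39] z:[-5,19] -> hit [17,19], descend [1, 9]
      N1 x:[18,25] y:[17,39] z:[13,19] -> hit [18,19] leaf, test {P7@t=18, P16(miss)}
      N9 x:[17,41/2] y:[27,32] z:[-5,6] -> miss, prune

Summary -> nodes [0, 2, 10, 6, 12, 1, 9]; box-tests=7; leaf-entries=1; first=P7

== RESULT ==
[0, 2, 10, 6, 12, 1, 9]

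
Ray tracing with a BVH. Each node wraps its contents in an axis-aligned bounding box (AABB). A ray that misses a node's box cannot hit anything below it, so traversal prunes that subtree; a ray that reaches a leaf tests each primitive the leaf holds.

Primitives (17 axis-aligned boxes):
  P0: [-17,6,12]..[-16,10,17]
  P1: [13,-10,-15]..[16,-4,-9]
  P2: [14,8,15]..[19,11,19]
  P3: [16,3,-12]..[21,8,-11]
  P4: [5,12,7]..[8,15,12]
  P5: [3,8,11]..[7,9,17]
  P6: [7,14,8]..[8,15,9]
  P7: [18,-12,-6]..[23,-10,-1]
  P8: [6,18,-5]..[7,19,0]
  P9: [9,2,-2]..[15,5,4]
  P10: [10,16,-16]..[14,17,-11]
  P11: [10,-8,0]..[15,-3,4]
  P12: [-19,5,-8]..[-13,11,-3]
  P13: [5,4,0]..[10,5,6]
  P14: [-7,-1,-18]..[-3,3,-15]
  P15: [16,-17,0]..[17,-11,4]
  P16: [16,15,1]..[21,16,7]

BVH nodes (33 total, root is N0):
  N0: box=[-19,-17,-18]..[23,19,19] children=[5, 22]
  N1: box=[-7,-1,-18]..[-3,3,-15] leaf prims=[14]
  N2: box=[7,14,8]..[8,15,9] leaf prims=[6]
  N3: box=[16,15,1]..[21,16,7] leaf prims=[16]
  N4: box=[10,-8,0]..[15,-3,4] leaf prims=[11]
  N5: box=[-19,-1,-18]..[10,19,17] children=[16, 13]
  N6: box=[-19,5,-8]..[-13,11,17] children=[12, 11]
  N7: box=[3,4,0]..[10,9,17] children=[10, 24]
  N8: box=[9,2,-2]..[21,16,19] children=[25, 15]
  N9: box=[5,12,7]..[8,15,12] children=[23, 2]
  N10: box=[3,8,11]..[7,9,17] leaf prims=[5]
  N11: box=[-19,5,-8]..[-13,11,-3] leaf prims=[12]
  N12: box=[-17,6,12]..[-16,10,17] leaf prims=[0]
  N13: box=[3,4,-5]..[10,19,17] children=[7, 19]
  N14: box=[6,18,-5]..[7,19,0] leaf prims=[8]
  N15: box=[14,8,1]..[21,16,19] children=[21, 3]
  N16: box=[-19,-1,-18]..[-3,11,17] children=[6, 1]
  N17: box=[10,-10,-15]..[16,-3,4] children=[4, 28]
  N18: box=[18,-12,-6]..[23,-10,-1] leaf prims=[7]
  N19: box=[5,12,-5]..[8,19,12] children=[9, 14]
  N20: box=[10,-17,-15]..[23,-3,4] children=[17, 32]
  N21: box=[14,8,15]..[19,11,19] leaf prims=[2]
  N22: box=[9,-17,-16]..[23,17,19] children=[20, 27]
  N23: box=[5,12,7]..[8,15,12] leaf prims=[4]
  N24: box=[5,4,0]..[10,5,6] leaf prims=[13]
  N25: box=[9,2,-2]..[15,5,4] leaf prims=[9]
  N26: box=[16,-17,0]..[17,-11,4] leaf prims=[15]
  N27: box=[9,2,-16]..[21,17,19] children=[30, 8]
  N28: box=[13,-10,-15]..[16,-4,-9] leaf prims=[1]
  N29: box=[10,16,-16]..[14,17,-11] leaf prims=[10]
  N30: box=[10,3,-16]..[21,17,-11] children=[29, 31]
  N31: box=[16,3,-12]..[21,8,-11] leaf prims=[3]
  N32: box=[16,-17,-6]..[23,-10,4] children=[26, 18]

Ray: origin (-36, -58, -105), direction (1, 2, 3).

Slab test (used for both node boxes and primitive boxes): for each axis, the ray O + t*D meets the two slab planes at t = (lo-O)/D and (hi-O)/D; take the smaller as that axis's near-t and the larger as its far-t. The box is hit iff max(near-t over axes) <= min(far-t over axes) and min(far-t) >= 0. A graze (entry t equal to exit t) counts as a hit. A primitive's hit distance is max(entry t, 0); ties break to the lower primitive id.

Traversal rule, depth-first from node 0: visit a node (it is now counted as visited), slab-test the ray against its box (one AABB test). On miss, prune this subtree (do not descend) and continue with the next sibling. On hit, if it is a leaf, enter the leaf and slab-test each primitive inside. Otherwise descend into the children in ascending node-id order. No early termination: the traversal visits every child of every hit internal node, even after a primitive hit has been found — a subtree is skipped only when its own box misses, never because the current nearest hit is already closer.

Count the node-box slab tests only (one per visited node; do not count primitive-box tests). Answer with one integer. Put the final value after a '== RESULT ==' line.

Traverse from the root:
N0 x:[17,59] y:[41/2,77/2] z:[29,124/3] -> hit [29,77/2], descend [5, 22]
  N5 x:[17,46] y:[57/2,77/2] z:[29,122/3] -> hit [29,77/2], descend [13, 16]
    N13 x:[39,46] y:[31,77/2] z:[100/3,122/3] -> miss, prune
    N16 x:[17,33] y:[57/2,69/2] z:[29,122/3] -> hit [29,33], descend [1, 6]
      N1 x:[29,33] y:[57/2,61/2] z:[29,30] -> hit [29,30] leaf, test {P14@t=29}
      N6 x:[17,23] y:[63/2,69/2] z:[97/3,122/3] -> miss, prune
  N22 x:[45,59] y:[41/2,75/2] z:[89/3,124/3] -> miss, prune

Summary -> nodes [0, 5, 13, 16, 1, 6, 22]; box-tests=7; leaf-entries=1; first=P14

== RESULT ==
7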